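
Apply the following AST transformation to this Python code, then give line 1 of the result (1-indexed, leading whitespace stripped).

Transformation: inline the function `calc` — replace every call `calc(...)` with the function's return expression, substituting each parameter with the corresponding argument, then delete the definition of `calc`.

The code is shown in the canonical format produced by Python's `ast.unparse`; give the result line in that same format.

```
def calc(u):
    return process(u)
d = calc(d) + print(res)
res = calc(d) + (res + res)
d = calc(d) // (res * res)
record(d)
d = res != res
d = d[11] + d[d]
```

Transformed code:
d = process(d) + print(res)
res = process(d) + (res + res)
d = process(d) // (res * res)
record(d)
d = res != res
d = d[11] + d[d]

d = process(d) + print(res)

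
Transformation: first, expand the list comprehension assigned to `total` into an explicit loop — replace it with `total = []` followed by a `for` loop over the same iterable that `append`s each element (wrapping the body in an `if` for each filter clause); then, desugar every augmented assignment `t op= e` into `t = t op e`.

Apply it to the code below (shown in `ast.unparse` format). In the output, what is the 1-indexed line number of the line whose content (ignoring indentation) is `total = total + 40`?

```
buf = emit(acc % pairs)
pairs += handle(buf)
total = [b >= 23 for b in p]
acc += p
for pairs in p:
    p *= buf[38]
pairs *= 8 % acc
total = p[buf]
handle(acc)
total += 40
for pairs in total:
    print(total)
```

12

Transformed code:
buf = emit(acc % pairs)
pairs = pairs + handle(buf)
total = []
for b in p:
    total.append(b >= 23)
acc = acc + p
for pairs in p:
    p = p * buf[38]
pairs = pairs * (8 % acc)
total = p[buf]
handle(acc)
total = total + 40
for pairs in total:
    print(total)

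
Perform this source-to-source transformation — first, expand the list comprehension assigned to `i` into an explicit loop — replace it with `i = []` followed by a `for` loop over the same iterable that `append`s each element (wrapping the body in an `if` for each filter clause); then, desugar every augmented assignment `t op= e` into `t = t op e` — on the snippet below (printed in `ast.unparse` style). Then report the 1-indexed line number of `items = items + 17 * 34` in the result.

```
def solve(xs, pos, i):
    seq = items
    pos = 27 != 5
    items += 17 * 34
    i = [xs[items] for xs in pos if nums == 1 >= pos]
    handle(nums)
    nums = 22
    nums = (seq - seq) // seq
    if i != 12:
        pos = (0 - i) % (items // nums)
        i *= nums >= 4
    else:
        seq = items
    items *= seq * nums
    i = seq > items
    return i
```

Transformed code:
def solve(xs, pos, i):
    seq = items
    pos = 27 != 5
    items = items + 17 * 34
    i = []
    for xs in pos:
        if nums == 1 >= pos:
            i.append(xs[items])
    handle(nums)
    nums = 22
    nums = (seq - seq) // seq
    if i != 12:
        pos = (0 - i) % (items // nums)
        i = i * (nums >= 4)
    else:
        seq = items
    items = items * (seq * nums)
    i = seq > items
    return i

4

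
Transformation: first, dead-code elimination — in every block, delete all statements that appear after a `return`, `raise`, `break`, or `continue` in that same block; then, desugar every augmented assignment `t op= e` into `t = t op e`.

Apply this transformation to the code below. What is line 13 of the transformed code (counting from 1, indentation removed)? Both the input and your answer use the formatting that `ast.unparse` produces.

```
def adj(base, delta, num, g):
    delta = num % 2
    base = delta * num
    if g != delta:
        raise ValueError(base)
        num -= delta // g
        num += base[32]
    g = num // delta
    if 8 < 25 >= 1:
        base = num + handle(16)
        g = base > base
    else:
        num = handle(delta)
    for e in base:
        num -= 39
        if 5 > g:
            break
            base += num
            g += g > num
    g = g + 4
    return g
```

num = num - 39

Transformed code:
def adj(base, delta, num, g):
    delta = num % 2
    base = delta * num
    if g != delta:
        raise ValueError(base)
    g = num // delta
    if 8 < 25 >= 1:
        base = num + handle(16)
        g = base > base
    else:
        num = handle(delta)
    for e in base:
        num = num - 39
        if 5 > g:
            break
    g = g + 4
    return g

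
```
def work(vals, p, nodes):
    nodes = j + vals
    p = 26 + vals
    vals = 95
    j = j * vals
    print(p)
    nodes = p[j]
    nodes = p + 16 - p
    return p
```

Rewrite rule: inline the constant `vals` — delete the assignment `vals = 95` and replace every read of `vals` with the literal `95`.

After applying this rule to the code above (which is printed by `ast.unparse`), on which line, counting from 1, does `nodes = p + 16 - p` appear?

Transformed code:
def work(vals, p, nodes):
    nodes = j + 95
    p = 26 + 95
    j = j * 95
    print(p)
    nodes = p[j]
    nodes = p + 16 - p
    return p

7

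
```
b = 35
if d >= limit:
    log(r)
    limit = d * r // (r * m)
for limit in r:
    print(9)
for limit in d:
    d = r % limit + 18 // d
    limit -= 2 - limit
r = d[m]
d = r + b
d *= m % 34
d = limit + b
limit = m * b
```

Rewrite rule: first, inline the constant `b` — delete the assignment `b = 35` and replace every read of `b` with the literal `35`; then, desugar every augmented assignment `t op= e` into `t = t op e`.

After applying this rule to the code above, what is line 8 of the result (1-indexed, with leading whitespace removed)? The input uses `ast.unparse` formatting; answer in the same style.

limit = limit - (2 - limit)

Transformed code:
if d >= limit:
    log(r)
    limit = d * r // (r * m)
for limit in r:
    print(9)
for limit in d:
    d = r % limit + 18 // d
    limit = limit - (2 - limit)
r = d[m]
d = r + 35
d = d * (m % 34)
d = limit + 35
limit = m * 35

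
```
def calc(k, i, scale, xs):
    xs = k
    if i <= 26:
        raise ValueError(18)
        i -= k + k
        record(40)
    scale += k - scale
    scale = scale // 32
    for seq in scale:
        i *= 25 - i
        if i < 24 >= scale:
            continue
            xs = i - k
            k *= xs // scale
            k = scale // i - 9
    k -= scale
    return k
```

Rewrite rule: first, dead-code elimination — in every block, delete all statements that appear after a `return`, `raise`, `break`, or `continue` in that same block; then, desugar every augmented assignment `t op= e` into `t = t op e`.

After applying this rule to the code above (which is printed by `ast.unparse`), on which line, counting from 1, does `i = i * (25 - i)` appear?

8

Transformed code:
def calc(k, i, scale, xs):
    xs = k
    if i <= 26:
        raise ValueError(18)
    scale = scale + (k - scale)
    scale = scale // 32
    for seq in scale:
        i = i * (25 - i)
        if i < 24 >= scale:
            continue
    k = k - scale
    return k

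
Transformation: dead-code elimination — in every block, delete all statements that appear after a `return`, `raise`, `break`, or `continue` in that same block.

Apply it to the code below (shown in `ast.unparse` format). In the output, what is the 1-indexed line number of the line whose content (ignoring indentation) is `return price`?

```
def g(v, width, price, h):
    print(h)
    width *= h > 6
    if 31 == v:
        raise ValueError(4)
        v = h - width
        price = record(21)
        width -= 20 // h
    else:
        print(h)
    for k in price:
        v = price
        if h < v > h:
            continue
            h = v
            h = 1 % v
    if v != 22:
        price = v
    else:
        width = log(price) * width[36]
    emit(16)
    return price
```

Transformed code:
def g(v, width, price, h):
    print(h)
    width *= h > 6
    if 31 == v:
        raise ValueError(4)
    else:
        print(h)
    for k in price:
        v = price
        if h < v > h:
            continue
    if v != 22:
        price = v
    else:
        width = log(price) * width[36]
    emit(16)
    return price

17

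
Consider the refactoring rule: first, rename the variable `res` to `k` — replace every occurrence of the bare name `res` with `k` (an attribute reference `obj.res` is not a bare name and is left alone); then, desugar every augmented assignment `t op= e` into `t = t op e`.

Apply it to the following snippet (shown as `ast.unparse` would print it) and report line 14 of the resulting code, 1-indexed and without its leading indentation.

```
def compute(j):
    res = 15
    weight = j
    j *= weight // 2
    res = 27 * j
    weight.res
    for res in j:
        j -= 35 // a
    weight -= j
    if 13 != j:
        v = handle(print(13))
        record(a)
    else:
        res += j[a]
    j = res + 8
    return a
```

Transformed code:
def compute(j):
    k = 15
    weight = j
    j = j * (weight // 2)
    k = 27 * j
    weight.res
    for k in j:
        j = j - 35 // a
    weight = weight - j
    if 13 != j:
        v = handle(print(13))
        record(a)
    else:
        k = k + j[a]
    j = k + 8
    return a

k = k + j[a]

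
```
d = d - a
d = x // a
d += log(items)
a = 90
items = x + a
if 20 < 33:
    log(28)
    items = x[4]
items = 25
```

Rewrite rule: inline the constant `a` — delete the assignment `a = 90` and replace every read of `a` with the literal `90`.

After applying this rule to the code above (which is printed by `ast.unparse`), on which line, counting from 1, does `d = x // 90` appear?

2

Transformed code:
d = d - 90
d = x // 90
d += log(items)
items = x + 90
if 20 < 33:
    log(28)
    items = x[4]
items = 25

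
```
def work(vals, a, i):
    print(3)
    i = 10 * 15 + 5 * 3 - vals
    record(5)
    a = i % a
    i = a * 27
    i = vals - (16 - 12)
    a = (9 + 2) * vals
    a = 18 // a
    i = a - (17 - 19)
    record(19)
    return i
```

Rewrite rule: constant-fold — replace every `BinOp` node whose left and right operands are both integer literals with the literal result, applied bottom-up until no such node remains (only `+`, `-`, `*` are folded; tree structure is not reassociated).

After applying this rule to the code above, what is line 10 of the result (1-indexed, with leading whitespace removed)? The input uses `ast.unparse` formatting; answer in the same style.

i = a - -2

Transformed code:
def work(vals, a, i):
    print(3)
    i = 165 - vals
    record(5)
    a = i % a
    i = a * 27
    i = vals - 4
    a = 11 * vals
    a = 18 // a
    i = a - -2
    record(19)
    return i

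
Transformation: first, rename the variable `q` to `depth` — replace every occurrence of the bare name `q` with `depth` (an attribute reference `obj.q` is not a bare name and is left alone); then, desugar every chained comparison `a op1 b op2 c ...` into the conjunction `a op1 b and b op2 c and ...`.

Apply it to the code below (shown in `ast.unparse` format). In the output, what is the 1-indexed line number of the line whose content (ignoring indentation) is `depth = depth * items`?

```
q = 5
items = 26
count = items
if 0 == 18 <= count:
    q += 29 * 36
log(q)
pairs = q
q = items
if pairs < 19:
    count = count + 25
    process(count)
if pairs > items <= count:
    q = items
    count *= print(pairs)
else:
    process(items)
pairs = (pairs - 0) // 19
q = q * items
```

Transformed code:
depth = 5
items = 26
count = items
if 0 == 18 and 18 <= count:
    depth += 29 * 36
log(depth)
pairs = depth
depth = items
if pairs < 19:
    count = count + 25
    process(count)
if pairs > items and items <= count:
    depth = items
    count *= print(pairs)
else:
    process(items)
pairs = (pairs - 0) // 19
depth = depth * items

18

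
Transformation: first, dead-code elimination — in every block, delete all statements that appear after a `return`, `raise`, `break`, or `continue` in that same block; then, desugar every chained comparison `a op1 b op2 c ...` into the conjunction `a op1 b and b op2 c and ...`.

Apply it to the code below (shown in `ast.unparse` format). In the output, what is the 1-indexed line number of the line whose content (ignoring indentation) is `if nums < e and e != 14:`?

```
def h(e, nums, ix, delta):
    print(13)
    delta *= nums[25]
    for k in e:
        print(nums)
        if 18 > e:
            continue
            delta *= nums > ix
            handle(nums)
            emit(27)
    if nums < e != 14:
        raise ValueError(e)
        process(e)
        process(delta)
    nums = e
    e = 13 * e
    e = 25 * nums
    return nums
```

8

Transformed code:
def h(e, nums, ix, delta):
    print(13)
    delta *= nums[25]
    for k in e:
        print(nums)
        if 18 > e:
            continue
    if nums < e and e != 14:
        raise ValueError(e)
    nums = e
    e = 13 * e
    e = 25 * nums
    return nums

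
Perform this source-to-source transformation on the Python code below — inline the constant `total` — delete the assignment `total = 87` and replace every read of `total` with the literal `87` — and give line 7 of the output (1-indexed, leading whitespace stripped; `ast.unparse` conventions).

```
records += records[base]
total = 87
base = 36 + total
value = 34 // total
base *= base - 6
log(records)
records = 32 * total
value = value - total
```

value = value - 87

Transformed code:
records += records[base]
base = 36 + 87
value = 34 // 87
base *= base - 6
log(records)
records = 32 * 87
value = value - 87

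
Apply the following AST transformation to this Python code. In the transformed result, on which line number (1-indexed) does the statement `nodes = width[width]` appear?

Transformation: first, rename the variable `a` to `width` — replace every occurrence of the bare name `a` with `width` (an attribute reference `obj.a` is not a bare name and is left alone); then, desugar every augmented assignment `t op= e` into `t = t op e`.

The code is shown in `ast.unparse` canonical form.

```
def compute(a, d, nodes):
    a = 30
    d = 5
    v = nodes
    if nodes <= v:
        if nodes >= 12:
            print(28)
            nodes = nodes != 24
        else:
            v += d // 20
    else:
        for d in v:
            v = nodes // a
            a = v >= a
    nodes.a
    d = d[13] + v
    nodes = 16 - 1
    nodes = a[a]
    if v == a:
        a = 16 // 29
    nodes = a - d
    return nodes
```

Transformed code:
def compute(width, d, nodes):
    width = 30
    d = 5
    v = nodes
    if nodes <= v:
        if nodes >= 12:
            print(28)
            nodes = nodes != 24
        else:
            v = v + d // 20
    else:
        for d in v:
            v = nodes // width
            width = v >= width
    nodes.a
    d = d[13] + v
    nodes = 16 - 1
    nodes = width[width]
    if v == width:
        width = 16 // 29
    nodes = width - d
    return nodes

18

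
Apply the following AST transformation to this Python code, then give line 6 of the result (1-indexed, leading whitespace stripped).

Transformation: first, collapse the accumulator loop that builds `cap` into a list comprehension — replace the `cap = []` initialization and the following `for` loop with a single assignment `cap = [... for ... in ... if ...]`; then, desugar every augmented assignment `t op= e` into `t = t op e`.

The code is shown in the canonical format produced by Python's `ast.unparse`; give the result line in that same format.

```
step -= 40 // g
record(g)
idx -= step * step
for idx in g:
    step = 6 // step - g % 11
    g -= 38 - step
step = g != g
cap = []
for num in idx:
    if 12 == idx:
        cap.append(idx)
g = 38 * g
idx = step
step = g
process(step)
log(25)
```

Transformed code:
step = step - 40 // g
record(g)
idx = idx - step * step
for idx in g:
    step = 6 // step - g % 11
    g = g - (38 - step)
step = g != g
cap = [idx for num in idx if 12 == idx]
g = 38 * g
idx = step
step = g
process(step)
log(25)

g = g - (38 - step)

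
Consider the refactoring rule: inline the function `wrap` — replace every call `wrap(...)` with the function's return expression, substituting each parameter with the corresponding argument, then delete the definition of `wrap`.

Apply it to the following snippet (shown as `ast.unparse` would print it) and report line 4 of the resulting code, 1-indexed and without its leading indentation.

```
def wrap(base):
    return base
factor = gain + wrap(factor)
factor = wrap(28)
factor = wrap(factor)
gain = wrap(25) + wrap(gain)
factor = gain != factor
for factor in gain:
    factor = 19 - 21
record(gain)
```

Transformed code:
factor = gain + factor
factor = 28
factor = factor
gain = 25 + gain
factor = gain != factor
for factor in gain:
    factor = 19 - 21
record(gain)

gain = 25 + gain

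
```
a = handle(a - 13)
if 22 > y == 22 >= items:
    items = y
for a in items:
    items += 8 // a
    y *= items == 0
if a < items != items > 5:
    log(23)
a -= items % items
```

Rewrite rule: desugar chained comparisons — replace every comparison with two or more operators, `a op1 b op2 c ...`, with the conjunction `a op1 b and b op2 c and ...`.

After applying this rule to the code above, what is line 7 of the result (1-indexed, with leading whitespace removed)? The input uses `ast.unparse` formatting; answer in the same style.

Transformed code:
a = handle(a - 13)
if 22 > y and y == 22 and (22 >= items):
    items = y
for a in items:
    items += 8 // a
    y *= items == 0
if a < items and items != items and (items > 5):
    log(23)
a -= items % items

if a < items and items != items and (items > 5):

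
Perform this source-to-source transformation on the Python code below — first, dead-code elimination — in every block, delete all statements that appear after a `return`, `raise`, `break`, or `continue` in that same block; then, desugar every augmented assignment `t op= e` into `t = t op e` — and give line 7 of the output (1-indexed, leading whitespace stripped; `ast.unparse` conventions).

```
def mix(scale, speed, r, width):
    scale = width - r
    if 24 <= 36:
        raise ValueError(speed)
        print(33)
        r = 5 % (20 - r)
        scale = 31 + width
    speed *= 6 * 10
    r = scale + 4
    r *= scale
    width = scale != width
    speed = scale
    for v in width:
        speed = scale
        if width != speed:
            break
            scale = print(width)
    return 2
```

Transformed code:
def mix(scale, speed, r, width):
    scale = width - r
    if 24 <= 36:
        raise ValueError(speed)
    speed = speed * (6 * 10)
    r = scale + 4
    r = r * scale
    width = scale != width
    speed = scale
    for v in width:
        speed = scale
        if width != speed:
            break
    return 2

r = r * scale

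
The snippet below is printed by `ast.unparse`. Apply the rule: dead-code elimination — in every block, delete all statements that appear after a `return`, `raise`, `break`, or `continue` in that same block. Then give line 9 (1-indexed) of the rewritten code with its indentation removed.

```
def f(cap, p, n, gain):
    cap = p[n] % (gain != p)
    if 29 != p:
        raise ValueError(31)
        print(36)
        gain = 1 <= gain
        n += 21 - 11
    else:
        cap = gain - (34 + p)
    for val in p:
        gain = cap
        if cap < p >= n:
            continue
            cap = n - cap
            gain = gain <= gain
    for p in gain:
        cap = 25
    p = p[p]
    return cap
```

if cap < p >= n:

Transformed code:
def f(cap, p, n, gain):
    cap = p[n] % (gain != p)
    if 29 != p:
        raise ValueError(31)
    else:
        cap = gain - (34 + p)
    for val in p:
        gain = cap
        if cap < p >= n:
            continue
    for p in gain:
        cap = 25
    p = p[p]
    return cap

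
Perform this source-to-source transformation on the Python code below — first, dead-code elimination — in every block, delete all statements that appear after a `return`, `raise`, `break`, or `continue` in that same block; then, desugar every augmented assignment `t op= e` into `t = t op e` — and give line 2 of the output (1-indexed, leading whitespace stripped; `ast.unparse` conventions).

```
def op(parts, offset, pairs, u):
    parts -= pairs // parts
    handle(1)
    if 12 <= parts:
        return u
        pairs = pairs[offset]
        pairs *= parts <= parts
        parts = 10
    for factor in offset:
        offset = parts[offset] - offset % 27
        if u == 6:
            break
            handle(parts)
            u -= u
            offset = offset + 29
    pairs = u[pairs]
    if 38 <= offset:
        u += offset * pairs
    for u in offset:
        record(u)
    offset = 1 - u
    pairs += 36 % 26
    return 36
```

parts = parts - pairs // parts

Transformed code:
def op(parts, offset, pairs, u):
    parts = parts - pairs // parts
    handle(1)
    if 12 <= parts:
        return u
    for factor in offset:
        offset = parts[offset] - offset % 27
        if u == 6:
            break
    pairs = u[pairs]
    if 38 <= offset:
        u = u + offset * pairs
    for u in offset:
        record(u)
    offset = 1 - u
    pairs = pairs + 36 % 26
    return 36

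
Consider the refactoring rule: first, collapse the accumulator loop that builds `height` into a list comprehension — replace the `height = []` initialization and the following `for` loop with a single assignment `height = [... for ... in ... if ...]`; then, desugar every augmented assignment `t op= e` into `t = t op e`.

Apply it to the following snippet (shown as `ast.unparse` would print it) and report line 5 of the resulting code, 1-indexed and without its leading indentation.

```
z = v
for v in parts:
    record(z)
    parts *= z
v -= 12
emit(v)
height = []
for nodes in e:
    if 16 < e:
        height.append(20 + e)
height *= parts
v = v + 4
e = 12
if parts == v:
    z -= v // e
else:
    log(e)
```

Transformed code:
z = v
for v in parts:
    record(z)
    parts = parts * z
v = v - 12
emit(v)
height = [20 + e for nodes in e if 16 < e]
height = height * parts
v = v + 4
e = 12
if parts == v:
    z = z - v // e
else:
    log(e)

v = v - 12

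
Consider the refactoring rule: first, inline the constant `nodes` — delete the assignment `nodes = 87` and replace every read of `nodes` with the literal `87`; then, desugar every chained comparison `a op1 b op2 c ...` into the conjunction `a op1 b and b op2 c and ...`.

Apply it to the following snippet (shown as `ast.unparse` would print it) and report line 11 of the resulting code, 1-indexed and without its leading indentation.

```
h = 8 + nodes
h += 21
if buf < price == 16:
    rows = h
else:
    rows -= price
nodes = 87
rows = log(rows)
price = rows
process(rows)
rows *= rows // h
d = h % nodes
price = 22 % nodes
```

d = h % 87

Transformed code:
h = 8 + 87
h += 21
if buf < price and price == 16:
    rows = h
else:
    rows -= price
rows = log(rows)
price = rows
process(rows)
rows *= rows // h
d = h % 87
price = 22 % 87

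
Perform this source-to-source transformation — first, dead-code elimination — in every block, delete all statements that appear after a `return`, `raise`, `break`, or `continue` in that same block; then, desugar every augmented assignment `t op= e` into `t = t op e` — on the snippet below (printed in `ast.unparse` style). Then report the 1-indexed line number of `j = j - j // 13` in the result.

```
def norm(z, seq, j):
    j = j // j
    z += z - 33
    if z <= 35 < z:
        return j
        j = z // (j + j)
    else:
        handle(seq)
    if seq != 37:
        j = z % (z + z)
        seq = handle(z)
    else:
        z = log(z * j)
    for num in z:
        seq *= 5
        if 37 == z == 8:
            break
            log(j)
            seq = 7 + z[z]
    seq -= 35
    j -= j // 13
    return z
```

Transformed code:
def norm(z, seq, j):
    j = j // j
    z = z + (z - 33)
    if z <= 35 < z:
        return j
    else:
        handle(seq)
    if seq != 37:
        j = z % (z + z)
        seq = handle(z)
    else:
        z = log(z * j)
    for num in z:
        seq = seq * 5
        if 37 == z == 8:
            break
    seq = seq - 35
    j = j - j // 13
    return z

18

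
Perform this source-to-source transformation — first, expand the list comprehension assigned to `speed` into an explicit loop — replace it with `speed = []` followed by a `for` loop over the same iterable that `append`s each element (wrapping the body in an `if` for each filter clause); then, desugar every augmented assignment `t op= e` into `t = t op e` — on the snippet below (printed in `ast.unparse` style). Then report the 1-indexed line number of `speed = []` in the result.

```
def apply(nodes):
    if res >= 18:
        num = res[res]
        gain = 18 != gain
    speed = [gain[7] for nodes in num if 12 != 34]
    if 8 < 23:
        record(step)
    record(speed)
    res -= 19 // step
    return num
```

Transformed code:
def apply(nodes):
    if res >= 18:
        num = res[res]
        gain = 18 != gain
    speed = []
    for nodes in num:
        if 12 != 34:
            speed.append(gain[7])
    if 8 < 23:
        record(step)
    record(speed)
    res = res - 19 // step
    return num

5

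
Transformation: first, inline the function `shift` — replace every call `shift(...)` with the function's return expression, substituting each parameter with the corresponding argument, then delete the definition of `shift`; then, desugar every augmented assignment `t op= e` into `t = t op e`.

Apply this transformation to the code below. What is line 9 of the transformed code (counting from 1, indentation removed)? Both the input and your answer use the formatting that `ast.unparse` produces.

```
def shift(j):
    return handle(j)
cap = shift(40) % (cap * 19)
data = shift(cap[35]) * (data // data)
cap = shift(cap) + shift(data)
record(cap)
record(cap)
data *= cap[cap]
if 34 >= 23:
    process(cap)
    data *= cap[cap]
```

data = data * cap[cap]

Transformed code:
cap = handle(40) % (cap * 19)
data = handle(cap[35]) * (data // data)
cap = handle(cap) + handle(data)
record(cap)
record(cap)
data = data * cap[cap]
if 34 >= 23:
    process(cap)
    data = data * cap[cap]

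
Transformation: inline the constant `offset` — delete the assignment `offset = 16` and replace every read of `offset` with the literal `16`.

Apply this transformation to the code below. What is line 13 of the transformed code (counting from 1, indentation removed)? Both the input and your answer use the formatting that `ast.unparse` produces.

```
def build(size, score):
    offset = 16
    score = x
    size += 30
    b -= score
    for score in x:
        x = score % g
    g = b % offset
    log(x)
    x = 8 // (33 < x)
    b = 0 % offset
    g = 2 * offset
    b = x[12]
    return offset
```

Transformed code:
def build(size, score):
    score = x
    size += 30
    b -= score
    for score in x:
        x = score % g
    g = b % 16
    log(x)
    x = 8 // (33 < x)
    b = 0 % 16
    g = 2 * 16
    b = x[12]
    return 16

return 16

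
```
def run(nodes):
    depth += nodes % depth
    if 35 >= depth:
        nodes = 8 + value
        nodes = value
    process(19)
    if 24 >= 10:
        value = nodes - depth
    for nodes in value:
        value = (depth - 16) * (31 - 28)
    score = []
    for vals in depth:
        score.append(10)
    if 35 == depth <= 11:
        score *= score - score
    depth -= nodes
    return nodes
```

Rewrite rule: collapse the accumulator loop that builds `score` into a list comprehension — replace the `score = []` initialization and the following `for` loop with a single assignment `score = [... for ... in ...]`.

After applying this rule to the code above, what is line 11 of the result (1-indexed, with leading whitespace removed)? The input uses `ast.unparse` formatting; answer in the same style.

Transformed code:
def run(nodes):
    depth += nodes % depth
    if 35 >= depth:
        nodes = 8 + value
        nodes = value
    process(19)
    if 24 >= 10:
        value = nodes - depth
    for nodes in value:
        value = (depth - 16) * (31 - 28)
    score = [10 for vals in depth]
    if 35 == depth <= 11:
        score *= score - score
    depth -= nodes
    return nodes

score = [10 for vals in depth]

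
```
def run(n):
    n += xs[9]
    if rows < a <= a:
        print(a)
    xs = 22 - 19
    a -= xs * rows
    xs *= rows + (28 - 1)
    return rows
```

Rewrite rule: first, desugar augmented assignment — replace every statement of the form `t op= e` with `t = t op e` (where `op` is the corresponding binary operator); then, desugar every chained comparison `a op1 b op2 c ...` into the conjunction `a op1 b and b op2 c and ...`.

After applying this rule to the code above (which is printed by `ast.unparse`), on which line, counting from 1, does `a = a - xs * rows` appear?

Transformed code:
def run(n):
    n = n + xs[9]
    if rows < a and a <= a:
        print(a)
    xs = 22 - 19
    a = a - xs * rows
    xs = xs * (rows + (28 - 1))
    return rows

6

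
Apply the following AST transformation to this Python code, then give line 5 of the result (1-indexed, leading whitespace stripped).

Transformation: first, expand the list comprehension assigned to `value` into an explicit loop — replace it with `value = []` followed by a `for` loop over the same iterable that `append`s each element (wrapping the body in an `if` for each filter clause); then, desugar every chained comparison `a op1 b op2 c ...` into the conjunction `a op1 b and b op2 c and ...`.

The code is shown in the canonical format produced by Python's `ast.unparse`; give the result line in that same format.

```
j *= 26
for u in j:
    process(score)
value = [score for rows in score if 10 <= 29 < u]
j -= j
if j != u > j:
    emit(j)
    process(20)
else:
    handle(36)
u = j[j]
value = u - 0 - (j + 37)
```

Transformed code:
j *= 26
for u in j:
    process(score)
value = []
for rows in score:
    if 10 <= 29 and 29 < u:
        value.append(score)
j -= j
if j != u and u > j:
    emit(j)
    process(20)
else:
    handle(36)
u = j[j]
value = u - 0 - (j + 37)

for rows in score:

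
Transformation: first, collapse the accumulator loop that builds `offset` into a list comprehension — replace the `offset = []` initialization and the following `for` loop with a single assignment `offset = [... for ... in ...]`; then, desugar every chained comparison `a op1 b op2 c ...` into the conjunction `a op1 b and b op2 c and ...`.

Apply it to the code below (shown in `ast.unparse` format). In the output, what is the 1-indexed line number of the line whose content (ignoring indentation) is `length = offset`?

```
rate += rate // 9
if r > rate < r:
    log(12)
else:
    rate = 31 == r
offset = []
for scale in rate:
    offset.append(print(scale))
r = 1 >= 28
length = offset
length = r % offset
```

Transformed code:
rate += rate // 9
if r > rate and rate < r:
    log(12)
else:
    rate = 31 == r
offset = [print(scale) for scale in rate]
r = 1 >= 28
length = offset
length = r % offset

8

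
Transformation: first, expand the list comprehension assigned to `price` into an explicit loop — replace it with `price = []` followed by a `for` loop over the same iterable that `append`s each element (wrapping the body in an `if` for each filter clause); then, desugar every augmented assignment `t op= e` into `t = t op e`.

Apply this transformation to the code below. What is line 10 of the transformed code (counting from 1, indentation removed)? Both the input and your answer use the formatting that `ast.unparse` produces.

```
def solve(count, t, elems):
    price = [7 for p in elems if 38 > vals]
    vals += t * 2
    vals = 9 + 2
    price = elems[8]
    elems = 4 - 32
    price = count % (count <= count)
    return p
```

Transformed code:
def solve(count, t, elems):
    price = []
    for p in elems:
        if 38 > vals:
            price.append(7)
    vals = vals + t * 2
    vals = 9 + 2
    price = elems[8]
    elems = 4 - 32
    price = count % (count <= count)
    return p

price = count % (count <= count)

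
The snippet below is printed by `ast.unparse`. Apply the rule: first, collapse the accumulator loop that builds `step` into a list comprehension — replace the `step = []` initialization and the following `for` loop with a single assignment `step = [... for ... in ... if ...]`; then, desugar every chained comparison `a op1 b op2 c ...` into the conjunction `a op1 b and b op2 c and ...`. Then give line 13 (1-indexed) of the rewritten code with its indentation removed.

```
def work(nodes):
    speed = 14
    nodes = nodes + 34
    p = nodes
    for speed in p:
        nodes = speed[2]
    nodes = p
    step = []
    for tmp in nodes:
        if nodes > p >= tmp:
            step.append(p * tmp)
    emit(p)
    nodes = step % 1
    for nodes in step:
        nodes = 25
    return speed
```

Transformed code:
def work(nodes):
    speed = 14
    nodes = nodes + 34
    p = nodes
    for speed in p:
        nodes = speed[2]
    nodes = p
    step = [p * tmp for tmp in nodes if nodes > p and p >= tmp]
    emit(p)
    nodes = step % 1
    for nodes in step:
        nodes = 25
    return speed

return speed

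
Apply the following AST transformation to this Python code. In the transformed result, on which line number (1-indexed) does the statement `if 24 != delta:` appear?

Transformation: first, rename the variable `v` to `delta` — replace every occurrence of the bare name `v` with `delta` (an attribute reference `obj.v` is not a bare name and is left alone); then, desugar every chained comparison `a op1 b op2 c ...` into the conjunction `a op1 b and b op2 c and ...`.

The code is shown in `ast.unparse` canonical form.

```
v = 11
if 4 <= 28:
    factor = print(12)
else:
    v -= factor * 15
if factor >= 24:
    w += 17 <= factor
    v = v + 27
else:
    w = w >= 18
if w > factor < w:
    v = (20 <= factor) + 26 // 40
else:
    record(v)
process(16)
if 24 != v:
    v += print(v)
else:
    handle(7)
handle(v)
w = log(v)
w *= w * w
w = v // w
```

Transformed code:
delta = 11
if 4 <= 28:
    factor = print(12)
else:
    delta -= factor * 15
if factor >= 24:
    w += 17 <= factor
    delta = delta + 27
else:
    w = w >= 18
if w > factor and factor < w:
    delta = (20 <= factor) + 26 // 40
else:
    record(delta)
process(16)
if 24 != delta:
    delta += print(delta)
else:
    handle(7)
handle(delta)
w = log(delta)
w *= w * w
w = delta // w

16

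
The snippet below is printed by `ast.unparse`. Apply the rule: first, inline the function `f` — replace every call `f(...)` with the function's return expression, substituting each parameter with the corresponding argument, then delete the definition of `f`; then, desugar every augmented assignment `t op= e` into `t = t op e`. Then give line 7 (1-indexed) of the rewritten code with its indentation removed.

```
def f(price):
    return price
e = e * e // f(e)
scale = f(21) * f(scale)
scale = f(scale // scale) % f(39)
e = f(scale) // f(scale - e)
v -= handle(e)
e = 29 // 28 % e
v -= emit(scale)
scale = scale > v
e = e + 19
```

v = v - emit(scale)

Transformed code:
e = e * e // e
scale = 21 * scale
scale = scale // scale % 39
e = scale // (scale - e)
v = v - handle(e)
e = 29 // 28 % e
v = v - emit(scale)
scale = scale > v
e = e + 19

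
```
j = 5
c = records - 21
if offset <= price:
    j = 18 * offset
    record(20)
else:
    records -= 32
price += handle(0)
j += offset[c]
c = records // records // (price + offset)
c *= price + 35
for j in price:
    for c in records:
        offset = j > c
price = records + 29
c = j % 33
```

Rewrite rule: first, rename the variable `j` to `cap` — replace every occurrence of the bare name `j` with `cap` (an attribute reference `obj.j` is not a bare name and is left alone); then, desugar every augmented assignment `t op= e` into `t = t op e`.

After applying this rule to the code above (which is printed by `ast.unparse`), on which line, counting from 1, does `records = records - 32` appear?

7

Transformed code:
cap = 5
c = records - 21
if offset <= price:
    cap = 18 * offset
    record(20)
else:
    records = records - 32
price = price + handle(0)
cap = cap + offset[c]
c = records // records // (price + offset)
c = c * (price + 35)
for cap in price:
    for c in records:
        offset = cap > c
price = records + 29
c = cap % 33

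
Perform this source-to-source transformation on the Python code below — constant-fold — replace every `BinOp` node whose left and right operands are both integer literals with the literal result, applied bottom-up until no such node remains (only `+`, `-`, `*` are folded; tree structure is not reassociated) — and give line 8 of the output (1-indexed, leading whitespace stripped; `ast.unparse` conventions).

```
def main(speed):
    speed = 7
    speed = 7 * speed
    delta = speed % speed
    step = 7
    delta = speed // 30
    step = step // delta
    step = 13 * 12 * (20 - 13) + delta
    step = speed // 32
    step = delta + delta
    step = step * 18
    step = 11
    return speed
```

Transformed code:
def main(speed):
    speed = 7
    speed = 7 * speed
    delta = speed % speed
    step = 7
    delta = speed // 30
    step = step // delta
    step = 1092 + delta
    step = speed // 32
    step = delta + delta
    step = step * 18
    step = 11
    return speed

step = 1092 + delta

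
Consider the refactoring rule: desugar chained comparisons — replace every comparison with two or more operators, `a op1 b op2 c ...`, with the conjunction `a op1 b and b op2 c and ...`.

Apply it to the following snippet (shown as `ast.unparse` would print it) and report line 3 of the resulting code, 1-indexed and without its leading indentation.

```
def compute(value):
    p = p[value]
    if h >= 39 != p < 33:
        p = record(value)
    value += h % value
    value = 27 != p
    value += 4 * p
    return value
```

Transformed code:
def compute(value):
    p = p[value]
    if h >= 39 and 39 != p and (p < 33):
        p = record(value)
    value += h % value
    value = 27 != p
    value += 4 * p
    return value

if h >= 39 and 39 != p and (p < 33):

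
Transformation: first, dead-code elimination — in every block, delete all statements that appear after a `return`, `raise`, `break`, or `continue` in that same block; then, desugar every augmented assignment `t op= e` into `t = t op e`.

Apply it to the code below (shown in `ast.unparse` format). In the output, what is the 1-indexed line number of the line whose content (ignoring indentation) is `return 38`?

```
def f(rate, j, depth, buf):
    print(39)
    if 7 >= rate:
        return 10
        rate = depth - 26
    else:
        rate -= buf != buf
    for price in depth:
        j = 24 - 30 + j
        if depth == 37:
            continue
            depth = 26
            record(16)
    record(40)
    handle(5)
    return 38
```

Transformed code:
def f(rate, j, depth, buf):
    print(39)
    if 7 >= rate:
        return 10
    else:
        rate = rate - (buf != buf)
    for price in depth:
        j = 24 - 30 + j
        if depth == 37:
            continue
    record(40)
    handle(5)
    return 38

13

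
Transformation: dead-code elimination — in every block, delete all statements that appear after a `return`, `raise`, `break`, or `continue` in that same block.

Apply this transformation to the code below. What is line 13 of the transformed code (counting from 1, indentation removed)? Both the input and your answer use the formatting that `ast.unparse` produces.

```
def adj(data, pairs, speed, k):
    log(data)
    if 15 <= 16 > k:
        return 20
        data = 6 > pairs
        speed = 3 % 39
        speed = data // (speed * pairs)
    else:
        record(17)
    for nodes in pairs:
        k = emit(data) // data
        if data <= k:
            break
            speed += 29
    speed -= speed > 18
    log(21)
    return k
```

return k

Transformed code:
def adj(data, pairs, speed, k):
    log(data)
    if 15 <= 16 > k:
        return 20
    else:
        record(17)
    for nodes in pairs:
        k = emit(data) // data
        if data <= k:
            break
    speed -= speed > 18
    log(21)
    return k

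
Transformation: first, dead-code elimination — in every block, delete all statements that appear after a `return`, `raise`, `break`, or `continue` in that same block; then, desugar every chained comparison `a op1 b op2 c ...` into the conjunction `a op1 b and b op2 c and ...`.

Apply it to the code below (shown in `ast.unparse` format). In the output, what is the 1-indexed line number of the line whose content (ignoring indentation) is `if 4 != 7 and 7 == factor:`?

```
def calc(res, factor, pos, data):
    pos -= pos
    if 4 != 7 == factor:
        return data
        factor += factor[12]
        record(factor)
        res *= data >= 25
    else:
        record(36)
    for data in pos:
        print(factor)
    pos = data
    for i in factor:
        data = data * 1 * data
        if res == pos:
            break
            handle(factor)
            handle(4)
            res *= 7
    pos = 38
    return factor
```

3

Transformed code:
def calc(res, factor, pos, data):
    pos -= pos
    if 4 != 7 and 7 == factor:
        return data
    else:
        record(36)
    for data in pos:
        print(factor)
    pos = data
    for i in factor:
        data = data * 1 * data
        if res == pos:
            break
    pos = 38
    return factor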